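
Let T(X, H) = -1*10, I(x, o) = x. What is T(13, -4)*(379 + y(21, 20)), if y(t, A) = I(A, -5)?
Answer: -3990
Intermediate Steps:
y(t, A) = A
T(X, H) = -10
T(13, -4)*(379 + y(21, 20)) = -10*(379 + 20) = -10*399 = -3990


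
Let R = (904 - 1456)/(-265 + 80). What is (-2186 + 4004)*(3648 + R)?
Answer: 1227935376/185 ≈ 6.6375e+6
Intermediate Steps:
R = 552/185 (R = -552/(-185) = -552*(-1/185) = 552/185 ≈ 2.9838)
(-2186 + 4004)*(3648 + R) = (-2186 + 4004)*(3648 + 552/185) = 1818*(675432/185) = 1227935376/185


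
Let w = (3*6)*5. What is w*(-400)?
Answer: -36000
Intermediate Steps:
w = 90 (w = 18*5 = 90)
w*(-400) = 90*(-400) = -36000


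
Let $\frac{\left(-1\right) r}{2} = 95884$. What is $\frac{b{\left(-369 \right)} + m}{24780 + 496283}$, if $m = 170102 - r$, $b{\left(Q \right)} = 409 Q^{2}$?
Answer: $\frac{56051719}{521063} \approx 107.57$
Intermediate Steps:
$r = -191768$ ($r = \left(-2\right) 95884 = -191768$)
$m = 361870$ ($m = 170102 - -191768 = 170102 + 191768 = 361870$)
$\frac{b{\left(-369 \right)} + m}{24780 + 496283} = \frac{409 \left(-369\right)^{2} + 361870}{24780 + 496283} = \frac{409 \cdot 136161 + 361870}{521063} = \left(55689849 + 361870\right) \frac{1}{521063} = 56051719 \cdot \frac{1}{521063} = \frac{56051719}{521063}$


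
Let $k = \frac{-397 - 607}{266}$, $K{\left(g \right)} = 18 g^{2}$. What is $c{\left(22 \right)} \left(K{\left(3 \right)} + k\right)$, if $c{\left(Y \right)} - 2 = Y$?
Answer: $\frac{505056}{133} \approx 3797.4$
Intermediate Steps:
$c{\left(Y \right)} = 2 + Y$
$k = - \frac{502}{133}$ ($k = \left(-1004\right) \frac{1}{266} = - \frac{502}{133} \approx -3.7744$)
$c{\left(22 \right)} \left(K{\left(3 \right)} + k\right) = \left(2 + 22\right) \left(18 \cdot 3^{2} - \frac{502}{133}\right) = 24 \left(18 \cdot 9 - \frac{502}{133}\right) = 24 \left(162 - \frac{502}{133}\right) = 24 \cdot \frac{21044}{133} = \frac{505056}{133}$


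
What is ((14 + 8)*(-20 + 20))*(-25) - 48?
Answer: -48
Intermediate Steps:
((14 + 8)*(-20 + 20))*(-25) - 48 = (22*0)*(-25) - 48 = 0*(-25) - 48 = 0 - 48 = -48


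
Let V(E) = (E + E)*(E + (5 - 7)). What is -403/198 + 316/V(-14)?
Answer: -14747/11088 ≈ -1.3300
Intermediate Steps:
V(E) = 2*E*(-2 + E) (V(E) = (2*E)*(E - 2) = (2*E)*(-2 + E) = 2*E*(-2 + E))
-403/198 + 316/V(-14) = -403/198 + 316/((2*(-14)*(-2 - 14))) = -403*1/198 + 316/((2*(-14)*(-16))) = -403/198 + 316/448 = -403/198 + 316*(1/448) = -403/198 + 79/112 = -14747/11088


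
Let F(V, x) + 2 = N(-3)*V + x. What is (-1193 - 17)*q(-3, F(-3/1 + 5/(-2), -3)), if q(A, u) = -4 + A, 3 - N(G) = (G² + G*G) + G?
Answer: 8470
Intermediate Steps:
N(G) = 3 - G - 2*G² (N(G) = 3 - ((G² + G*G) + G) = 3 - ((G² + G²) + G) = 3 - (2*G² + G) = 3 - (G + 2*G²) = 3 + (-G - 2*G²) = 3 - G - 2*G²)
F(V, x) = -2 + x - 12*V (F(V, x) = -2 + ((3 - 1*(-3) - 2*(-3)²)*V + x) = -2 + ((3 + 3 - 2*9)*V + x) = -2 + ((3 + 3 - 18)*V + x) = -2 + (-12*V + x) = -2 + (x - 12*V) = -2 + x - 12*V)
(-1193 - 17)*q(-3, F(-3/1 + 5/(-2), -3)) = (-1193 - 17)*(-4 - 3) = -1210*(-7) = 8470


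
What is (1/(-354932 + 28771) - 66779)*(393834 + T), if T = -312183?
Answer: -1778416378248420/326161 ≈ -5.4526e+9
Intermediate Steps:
(1/(-354932 + 28771) - 66779)*(393834 + T) = (1/(-354932 + 28771) - 66779)*(393834 - 312183) = (1/(-326161) - 66779)*81651 = (-1/326161 - 66779)*81651 = -21780705420/326161*81651 = -1778416378248420/326161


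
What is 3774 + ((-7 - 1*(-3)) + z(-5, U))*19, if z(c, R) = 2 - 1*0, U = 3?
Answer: 3736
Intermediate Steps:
z(c, R) = 2 (z(c, R) = 2 + 0 = 2)
3774 + ((-7 - 1*(-3)) + z(-5, U))*19 = 3774 + ((-7 - 1*(-3)) + 2)*19 = 3774 + ((-7 + 3) + 2)*19 = 3774 + (-4 + 2)*19 = 3774 - 2*19 = 3774 - 38 = 3736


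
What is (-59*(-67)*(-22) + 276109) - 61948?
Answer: 127195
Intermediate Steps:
(-59*(-67)*(-22) + 276109) - 61948 = (3953*(-22) + 276109) - 61948 = (-86966 + 276109) - 61948 = 189143 - 61948 = 127195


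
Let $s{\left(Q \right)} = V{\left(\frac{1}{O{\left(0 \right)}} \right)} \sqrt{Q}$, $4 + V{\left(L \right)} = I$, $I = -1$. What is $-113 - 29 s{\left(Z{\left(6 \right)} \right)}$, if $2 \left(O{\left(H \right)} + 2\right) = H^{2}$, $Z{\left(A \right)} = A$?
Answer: $-113 + 145 \sqrt{6} \approx 242.18$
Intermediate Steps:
$O{\left(H \right)} = -2 + \frac{H^{2}}{2}$
$V{\left(L \right)} = -5$ ($V{\left(L \right)} = -4 - 1 = -5$)
$s{\left(Q \right)} = - 5 \sqrt{Q}$
$-113 - 29 s{\left(Z{\left(6 \right)} \right)} = -113 - 29 \left(- 5 \sqrt{6}\right) = -113 + 145 \sqrt{6}$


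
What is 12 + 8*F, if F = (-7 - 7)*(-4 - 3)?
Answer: 796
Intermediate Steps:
F = 98 (F = -14*(-7) = 98)
12 + 8*F = 12 + 8*98 = 12 + 784 = 796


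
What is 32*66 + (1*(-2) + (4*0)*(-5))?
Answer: 2110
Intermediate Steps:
32*66 + (1*(-2) + (4*0)*(-5)) = 2112 + (-2 + 0*(-5)) = 2112 + (-2 + 0) = 2112 - 2 = 2110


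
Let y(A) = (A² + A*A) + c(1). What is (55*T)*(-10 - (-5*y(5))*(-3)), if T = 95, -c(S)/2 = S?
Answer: -3814250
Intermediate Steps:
c(S) = -2*S
y(A) = -2 + 2*A² (y(A) = (A² + A*A) - 2*1 = (A² + A²) - 2 = 2*A² - 2 = -2 + 2*A²)
(55*T)*(-10 - (-5*y(5))*(-3)) = (55*95)*(-10 - (-5*(-2 + 2*5²))*(-3)) = 5225*(-10 - (-5*(-2 + 2*25))*(-3)) = 5225*(-10 - (-5*(-2 + 50))*(-3)) = 5225*(-10 - (-5*48)*(-3)) = 5225*(-10 - (-240)*(-3)) = 5225*(-10 - 1*720) = 5225*(-10 - 720) = 5225*(-730) = -3814250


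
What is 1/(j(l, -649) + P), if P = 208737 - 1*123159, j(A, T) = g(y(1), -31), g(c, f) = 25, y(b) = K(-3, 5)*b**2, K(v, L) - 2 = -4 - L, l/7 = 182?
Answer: 1/85603 ≈ 1.1682e-5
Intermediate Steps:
l = 1274 (l = 7*182 = 1274)
K(v, L) = -2 - L (K(v, L) = 2 + (-4 - L) = -2 - L)
y(b) = -7*b**2 (y(b) = (-2 - 1*5)*b**2 = (-2 - 5)*b**2 = -7*b**2)
j(A, T) = 25
P = 85578 (P = 208737 - 123159 = 85578)
1/(j(l, -649) + P) = 1/(25 + 85578) = 1/85603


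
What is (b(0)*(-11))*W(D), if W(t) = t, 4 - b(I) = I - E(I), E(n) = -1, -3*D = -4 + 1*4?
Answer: 0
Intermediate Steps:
D = 0 (D = -(-4 + 1*4)/3 = -(-4 + 4)/3 = -1/3*0 = 0)
b(I) = 3 - I (b(I) = 4 - (I - 1*(-1)) = 4 - (I + 1) = 4 - (1 + I) = 4 + (-1 - I) = 3 - I)
(b(0)*(-11))*W(D) = ((3 - 1*0)*(-11))*0 = ((3 + 0)*(-11))*0 = (3*(-11))*0 = -33*0 = 0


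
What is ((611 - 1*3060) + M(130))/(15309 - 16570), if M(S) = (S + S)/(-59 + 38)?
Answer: 51689/26481 ≈ 1.9519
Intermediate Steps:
M(S) = -2*S/21 (M(S) = (2*S)/(-21) = (2*S)*(-1/21) = -2*S/21)
((611 - 1*3060) + M(130))/(15309 - 16570) = ((611 - 1*3060) - 2/21*130)/(15309 - 16570) = ((611 - 3060) - 260/21)/(-1261) = (-2449 - 260/21)*(-1/1261) = -51689/21*(-1/1261) = 51689/26481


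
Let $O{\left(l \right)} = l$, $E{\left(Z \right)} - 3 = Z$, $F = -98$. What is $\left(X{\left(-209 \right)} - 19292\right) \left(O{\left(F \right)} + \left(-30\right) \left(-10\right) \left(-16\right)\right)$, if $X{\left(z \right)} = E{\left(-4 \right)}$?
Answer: $94497114$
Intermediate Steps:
$E{\left(Z \right)} = 3 + Z$
$X{\left(z \right)} = -1$ ($X{\left(z \right)} = 3 - 4 = -1$)
$\left(X{\left(-209 \right)} - 19292\right) \left(O{\left(F \right)} + \left(-30\right) \left(-10\right) \left(-16\right)\right) = \left(-1 - 19292\right) \left(-98 + \left(-30\right) \left(-10\right) \left(-16\right)\right) = - 19293 \left(-98 + 300 \left(-16\right)\right) = - 19293 \left(-98 - 4800\right) = \left(-19293\right) \left(-4898\right) = 94497114$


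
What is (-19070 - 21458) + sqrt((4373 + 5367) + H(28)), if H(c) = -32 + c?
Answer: -40528 + 2*sqrt(2434) ≈ -40429.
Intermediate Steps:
(-19070 - 21458) + sqrt((4373 + 5367) + H(28)) = (-19070 - 21458) + sqrt((4373 + 5367) + (-32 + 28)) = -40528 + sqrt(9740 - 4) = -40528 + sqrt(9736) = -40528 + 2*sqrt(2434)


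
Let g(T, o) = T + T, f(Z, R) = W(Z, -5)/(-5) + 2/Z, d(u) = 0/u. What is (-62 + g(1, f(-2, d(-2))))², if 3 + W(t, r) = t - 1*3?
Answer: 3600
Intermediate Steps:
W(t, r) = -6 + t (W(t, r) = -3 + (t - 1*3) = -3 + (t - 3) = -3 + (-3 + t) = -6 + t)
d(u) = 0
f(Z, R) = 6/5 + 2/Z - Z/5 (f(Z, R) = (-6 + Z)/(-5) + 2/Z = (-6 + Z)*(-⅕) + 2/Z = (6/5 - Z/5) + 2/Z = 6/5 + 2/Z - Z/5)
g(T, o) = 2*T
(-62 + g(1, f(-2, d(-2))))² = (-62 + 2*1)² = (-62 + 2)² = (-60)² = 3600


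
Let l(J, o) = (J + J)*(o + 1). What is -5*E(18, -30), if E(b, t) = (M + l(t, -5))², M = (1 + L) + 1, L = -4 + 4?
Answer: -292820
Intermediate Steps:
L = 0
l(J, o) = 2*J*(1 + o) (l(J, o) = (2*J)*(1 + o) = 2*J*(1 + o))
M = 2 (M = (1 + 0) + 1 = 1 + 1 = 2)
E(b, t) = (2 - 8*t)² (E(b, t) = (2 + 2*t*(1 - 5))² = (2 + 2*t*(-4))² = (2 - 8*t)²)
-5*E(18, -30) = -5*4*(1 - 4*(-30))² = -5*4*(1 + 120)² = -5*4*121² = -5*4*14641 = -5*58564 = -1*292820 = -292820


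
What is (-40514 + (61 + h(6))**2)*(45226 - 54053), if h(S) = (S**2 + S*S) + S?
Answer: 187070611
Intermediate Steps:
h(S) = S + 2*S**2 (h(S) = (S**2 + S**2) + S = 2*S**2 + S = S + 2*S**2)
(-40514 + (61 + h(6))**2)*(45226 - 54053) = (-40514 + (61 + 6*(1 + 2*6))**2)*(45226 - 54053) = (-40514 + (61 + 6*(1 + 12))**2)*(-8827) = (-40514 + (61 + 6*13)**2)*(-8827) = (-40514 + (61 + 78)**2)*(-8827) = (-40514 + 139**2)*(-8827) = (-40514 + 19321)*(-8827) = -21193*(-8827) = 187070611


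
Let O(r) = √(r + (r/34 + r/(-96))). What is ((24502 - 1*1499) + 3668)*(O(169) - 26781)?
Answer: -714276051 + 346723*√169626/408 ≈ -7.1393e+8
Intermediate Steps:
O(r) = √169626*√r/408 (O(r) = √(r + (r*(1/34) + r*(-1/96))) = √(r + (r/34 - r/96)) = √(r + 31*r/1632) = √(1663*r/1632) = √169626*√r/408)
((24502 - 1*1499) + 3668)*(O(169) - 26781) = ((24502 - 1*1499) + 3668)*(√169626*√169/408 - 26781) = ((24502 - 1499) + 3668)*((1/408)*√169626*13 - 26781) = (23003 + 3668)*(13*√169626/408 - 26781) = 26671*(-26781 + 13*√169626/408) = -714276051 + 346723*√169626/408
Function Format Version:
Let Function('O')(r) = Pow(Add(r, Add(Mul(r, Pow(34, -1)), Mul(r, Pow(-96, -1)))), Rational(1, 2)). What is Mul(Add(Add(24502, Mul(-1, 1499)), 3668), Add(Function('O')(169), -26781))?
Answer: Add(-714276051, Mul(Rational(346723, 408), Pow(169626, Rational(1, 2)))) ≈ -7.1393e+8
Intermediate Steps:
Function('O')(r) = Mul(Rational(1, 408), Pow(169626, Rational(1, 2)), Pow(r, Rational(1, 2))) (Function('O')(r) = Pow(Add(r, Add(Mul(r, Rational(1, 34)), Mul(r, Rational(-1, 96)))), Rational(1, 2)) = Pow(Add(r, Add(Mul(Rational(1, 34), r), Mul(Rational(-1, 96), r))), Rational(1, 2)) = Pow(Add(r, Mul(Rational(31, 1632), r)), Rational(1, 2)) = Pow(Mul(Rational(1663, 1632), r), Rational(1, 2)) = Mul(Rational(1, 408), Pow(169626, Rational(1, 2)), Pow(r, Rational(1, 2))))
Mul(Add(Add(24502, Mul(-1, 1499)), 3668), Add(Function('O')(169), -26781)) = Mul(Add(Add(24502, Mul(-1, 1499)), 3668), Add(Mul(Rational(1, 408), Pow(169626, Rational(1, 2)), Pow(169, Rational(1, 2))), -26781)) = Mul(Add(Add(24502, -1499), 3668), Add(Mul(Rational(1, 408), Pow(169626, Rational(1, 2)), 13), -26781)) = Mul(Add(23003, 3668), Add(Mul(Rational(13, 408), Pow(169626, Rational(1, 2))), -26781)) = Mul(26671, Add(-26781, Mul(Rational(13, 408), Pow(169626, Rational(1, 2))))) = Add(-714276051, Mul(Rational(346723, 408), Pow(169626, Rational(1, 2))))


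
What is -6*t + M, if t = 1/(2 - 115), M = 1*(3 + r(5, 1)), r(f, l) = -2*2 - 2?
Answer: -333/113 ≈ -2.9469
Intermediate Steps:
r(f, l) = -6 (r(f, l) = -4 - 2 = -6)
M = -3 (M = 1*(3 - 6) = 1*(-3) = -3)
t = -1/113 (t = 1/(-113) = -1/113 ≈ -0.0088496)
-6*t + M = -6*(-1/113) - 3 = 6/113 - 3 = -333/113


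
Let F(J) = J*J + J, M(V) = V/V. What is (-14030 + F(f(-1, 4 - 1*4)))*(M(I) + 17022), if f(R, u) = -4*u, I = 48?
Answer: -238832690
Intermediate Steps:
M(V) = 1
F(J) = J + J² (F(J) = J² + J = J + J²)
(-14030 + F(f(-1, 4 - 1*4)))*(M(I) + 17022) = (-14030 + (-4*(4 - 1*4))*(1 - 4*(4 - 1*4)))*(1 + 17022) = (-14030 + (-4*(4 - 4))*(1 - 4*(4 - 4)))*17023 = (-14030 + (-4*0)*(1 - 4*0))*17023 = (-14030 + 0*(1 + 0))*17023 = (-14030 + 0*1)*17023 = (-14030 + 0)*17023 = -14030*17023 = -238832690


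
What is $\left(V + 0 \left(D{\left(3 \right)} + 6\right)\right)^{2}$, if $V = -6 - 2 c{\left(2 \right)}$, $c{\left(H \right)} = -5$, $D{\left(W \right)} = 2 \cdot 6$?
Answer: $16$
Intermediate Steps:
$D{\left(W \right)} = 12$
$V = 4$ ($V = -6 - -10 = -6 + 10 = 4$)
$\left(V + 0 \left(D{\left(3 \right)} + 6\right)\right)^{2} = \left(4 + 0 \left(12 + 6\right)\right)^{2} = \left(4 + 0 \cdot 18\right)^{2} = \left(4 + 0\right)^{2} = 4^{2} = 16$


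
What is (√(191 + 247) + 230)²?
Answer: (230 + √438)² ≈ 62965.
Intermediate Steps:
(√(191 + 247) + 230)² = (√438 + 230)² = (230 + √438)²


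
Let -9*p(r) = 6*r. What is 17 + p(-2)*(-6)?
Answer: 9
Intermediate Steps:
p(r) = -2*r/3
17 + p(-2)*(-6) = 17 - ⅔*(-2)*(-6) = 17 + (4/3)*(-6) = 17 - 8 = 9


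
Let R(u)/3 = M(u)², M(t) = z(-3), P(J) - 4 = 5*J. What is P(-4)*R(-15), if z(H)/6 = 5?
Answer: -43200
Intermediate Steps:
z(H) = 30 (z(H) = 6*5 = 30)
P(J) = 4 + 5*J
M(t) = 30
R(u) = 2700 (R(u) = 3*30² = 3*900 = 2700)
P(-4)*R(-15) = (4 + 5*(-4))*2700 = (4 - 20)*2700 = -16*2700 = -43200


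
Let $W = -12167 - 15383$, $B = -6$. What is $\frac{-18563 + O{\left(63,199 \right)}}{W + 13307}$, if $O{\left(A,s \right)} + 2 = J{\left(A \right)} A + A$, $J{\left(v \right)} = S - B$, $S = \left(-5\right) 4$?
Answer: $\frac{19384}{14243} \approx 1.3609$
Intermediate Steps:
$W = -27550$
$S = -20$
$J{\left(v \right)} = -14$ ($J{\left(v \right)} = -20 - -6 = -20 + 6 = -14$)
$O{\left(A,s \right)} = -2 - 13 A$ ($O{\left(A,s \right)} = -2 + \left(- 14 A + A\right) = -2 - 13 A$)
$\frac{-18563 + O{\left(63,199 \right)}}{W + 13307} = \frac{-18563 - 821}{-27550 + 13307} = \frac{-18563 - 821}{-14243} = \left(-18563 - 821\right) \left(- \frac{1}{14243}\right) = \left(-19384\right) \left(- \frac{1}{14243}\right) = \frac{19384}{14243}$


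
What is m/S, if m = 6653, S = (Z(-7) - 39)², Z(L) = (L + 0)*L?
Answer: 6653/100 ≈ 66.530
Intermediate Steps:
Z(L) = L² (Z(L) = L*L = L²)
S = 100 (S = ((-7)² - 39)² = (49 - 39)² = 10² = 100)
m/S = 6653/100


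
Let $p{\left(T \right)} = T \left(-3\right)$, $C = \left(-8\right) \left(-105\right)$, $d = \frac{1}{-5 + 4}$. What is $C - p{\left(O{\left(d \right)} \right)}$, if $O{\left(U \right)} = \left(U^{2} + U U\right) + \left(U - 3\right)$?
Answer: $834$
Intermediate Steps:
$d = -1$ ($d = \frac{1}{-1} = -1$)
$O{\left(U \right)} = -3 + U + 2 U^{2}$ ($O{\left(U \right)} = \left(U^{2} + U^{2}\right) + \left(U - 3\right) = 2 U^{2} + \left(-3 + U\right) = -3 + U + 2 U^{2}$)
$C = 840$
$p{\left(T \right)} = - 3 T$
$C - p{\left(O{\left(d \right)} \right)} = 840 - - 3 \left(-3 - 1 + 2 \left(-1\right)^{2}\right) = 840 - - 3 \left(-3 - 1 + 2 \cdot 1\right) = 840 - - 3 \left(-3 - 1 + 2\right) = 840 - \left(-3\right) \left(-2\right) = 840 - 6 = 834$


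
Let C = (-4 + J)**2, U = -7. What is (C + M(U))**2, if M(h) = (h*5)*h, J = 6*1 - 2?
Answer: 60025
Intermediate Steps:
J = 4 (J = 6 - 2 = 4)
M(h) = 5*h**2 (M(h) = (5*h)*h = 5*h**2)
C = 0 (C = (-4 + 4)**2 = 0**2 = 0)
(C + M(U))**2 = (0 + 5*(-7)**2)**2 = (0 + 5*49)**2 = (0 + 245)**2 = 245**2 = 60025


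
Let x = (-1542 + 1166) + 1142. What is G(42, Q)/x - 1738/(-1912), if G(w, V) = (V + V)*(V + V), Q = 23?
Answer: 1344275/366148 ≈ 3.6714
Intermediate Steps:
G(w, V) = 4*V² (G(w, V) = (2*V)*(2*V) = 4*V²)
x = 766 (x = -376 + 1142 = 766)
G(42, Q)/x - 1738/(-1912) = (4*23²)/766 - 1738/(-1912) = (4*529)*(1/766) - 1738*(-1/1912) = 2116*(1/766) + 869/956 = 1058/383 + 869/956 = 1344275/366148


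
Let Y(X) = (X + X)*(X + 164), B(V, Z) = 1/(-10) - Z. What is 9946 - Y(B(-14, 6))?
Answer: 593619/50 ≈ 11872.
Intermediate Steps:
B(V, Z) = -⅒ - Z
Y(X) = 2*X*(164 + X) (Y(X) = (2*X)*(164 + X) = 2*X*(164 + X))
9946 - Y(B(-14, 6)) = 9946 - 2*(-⅒ - 1*6)*(164 + (-⅒ - 1*6)) = 9946 - 2*(-⅒ - 6)*(164 + (-⅒ - 6)) = 9946 - 2*(-61)*(164 - 61/10)/10 = 9946 - 2*(-61)*1579/(10*10) = 9946 - 1*(-96319/50) = 9946 + 96319/50 = 593619/50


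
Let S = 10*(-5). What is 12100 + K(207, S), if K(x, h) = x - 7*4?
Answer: 12279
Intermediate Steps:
S = -50
K(x, h) = -28 + x (K(x, h) = x - 28 = -28 + x)
12100 + K(207, S) = 12100 + (-28 + 207) = 12100 + 179 = 12279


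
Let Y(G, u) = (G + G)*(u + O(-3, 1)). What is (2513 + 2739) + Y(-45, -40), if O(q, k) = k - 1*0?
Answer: 8762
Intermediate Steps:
O(q, k) = k (O(q, k) = k + 0 = k)
Y(G, u) = 2*G*(1 + u) (Y(G, u) = (G + G)*(u + 1) = (2*G)*(1 + u) = 2*G*(1 + u))
(2513 + 2739) + Y(-45, -40) = (2513 + 2739) + 2*(-45)*(1 - 40) = 5252 + 2*(-45)*(-39) = 5252 + 3510 = 8762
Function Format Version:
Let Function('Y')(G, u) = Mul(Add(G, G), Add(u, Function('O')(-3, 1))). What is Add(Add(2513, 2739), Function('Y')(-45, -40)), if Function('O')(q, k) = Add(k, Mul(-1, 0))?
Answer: 8762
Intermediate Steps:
Function('O')(q, k) = k (Function('O')(q, k) = Add(k, 0) = k)
Function('Y')(G, u) = Mul(2, G, Add(1, u)) (Function('Y')(G, u) = Mul(Add(G, G), Add(u, 1)) = Mul(Mul(2, G), Add(1, u)) = Mul(2, G, Add(1, u)))
Add(Add(2513, 2739), Function('Y')(-45, -40)) = Add(Add(2513, 2739), Mul(2, -45, Add(1, -40))) = Add(5252, Mul(2, -45, -39)) = Add(5252, 3510) = 8762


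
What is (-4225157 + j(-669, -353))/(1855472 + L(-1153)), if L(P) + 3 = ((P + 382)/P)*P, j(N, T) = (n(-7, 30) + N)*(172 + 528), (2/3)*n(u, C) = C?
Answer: -4661957/1854698 ≈ -2.5136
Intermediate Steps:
n(u, C) = 3*C/2
j(N, T) = 31500 + 700*N (j(N, T) = ((3/2)*30 + N)*(172 + 528) = (45 + N)*700 = 31500 + 700*N)
L(P) = 379 + P (L(P) = -3 + ((P + 382)/P)*P = -3 + ((382 + P)/P)*P = -3 + (382 + P) = 379 + P)
(-4225157 + j(-669, -353))/(1855472 + L(-1153)) = (-4225157 + (31500 + 700*(-669)))/(1855472 + (379 - 1153)) = (-4225157 + (31500 - 468300))/(1855472 - 774) = (-4225157 - 436800)/1854698 = -4661957*1/1854698 = -4661957/1854698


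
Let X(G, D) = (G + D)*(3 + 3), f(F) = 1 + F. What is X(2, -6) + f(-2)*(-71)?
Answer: 47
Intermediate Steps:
X(G, D) = 6*D + 6*G (X(G, D) = (D + G)*6 = 6*D + 6*G)
X(2, -6) + f(-2)*(-71) = (6*(-6) + 6*2) + (1 - 2)*(-71) = (-36 + 12) - 1*(-71) = -24 + 71 = 47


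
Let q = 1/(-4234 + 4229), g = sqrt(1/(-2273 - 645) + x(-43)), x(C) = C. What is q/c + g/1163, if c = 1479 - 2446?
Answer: 1/4835 + 5*I*sqrt(14645442)/3393634 ≈ 0.00020683 + 0.0056384*I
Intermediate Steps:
c = -967
g = 5*I*sqrt(14645442)/2918 (g = sqrt(1/(-2273 - 645) - 43) = sqrt(1/(-2918) - 43) = sqrt(-1/2918 - 43) = sqrt(-125475/2918) = 5*I*sqrt(14645442)/2918 ≈ 6.5575*I)
q = -1/5 (q = 1/(-5) = -1/5 ≈ -0.20000)
q/c + g/1163 = -1/5/(-967) + (5*I*sqrt(14645442)/2918)/1163 = -1/5*(-1/967) + (5*I*sqrt(14645442)/2918)*(1/1163) = 1/4835 + 5*I*sqrt(14645442)/3393634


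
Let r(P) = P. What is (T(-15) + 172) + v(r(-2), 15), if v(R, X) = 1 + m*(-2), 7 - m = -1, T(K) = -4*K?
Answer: 217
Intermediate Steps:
m = 8 (m = 7 - 1*(-1) = 7 + 1 = 8)
v(R, X) = -15 (v(R, X) = 1 + 8*(-2) = 1 - 16 = -15)
(T(-15) + 172) + v(r(-2), 15) = (-4*(-15) + 172) - 15 = (60 + 172) - 15 = 232 - 15 = 217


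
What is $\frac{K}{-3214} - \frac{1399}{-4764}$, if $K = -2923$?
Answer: $\frac{9210779}{7655748} \approx 1.2031$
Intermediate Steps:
$\frac{K}{-3214} - \frac{1399}{-4764} = - \frac{2923}{-3214} - \frac{1399}{-4764} = \left(-2923\right) \left(- \frac{1}{3214}\right) - - \frac{1399}{4764} = \frac{2923}{3214} + \frac{1399}{4764} = \frac{9210779}{7655748}$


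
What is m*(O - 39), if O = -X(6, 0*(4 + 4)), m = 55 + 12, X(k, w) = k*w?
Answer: -2613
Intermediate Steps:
m = 67
O = 0 (O = -6*0*(4 + 4) = -6*0*8 = -6*0 = -1*0 = 0)
m*(O - 39) = 67*(0 - 39) = 67*(-39) = -2613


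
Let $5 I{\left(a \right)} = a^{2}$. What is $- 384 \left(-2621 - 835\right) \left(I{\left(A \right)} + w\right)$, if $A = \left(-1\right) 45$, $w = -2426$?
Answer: $-2682077184$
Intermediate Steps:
$A = -45$
$I{\left(a \right)} = \frac{a^{2}}{5}$
$- 384 \left(-2621 - 835\right) \left(I{\left(A \right)} + w\right) = - 384 \left(-2621 - 835\right) \left(\frac{\left(-45\right)^{2}}{5} - 2426\right) = - 384 \left(- 3456 \left(\frac{1}{5} \cdot 2025 - 2426\right)\right) = - 384 \left(- 3456 \left(405 - 2426\right)\right) = - 384 \left(\left(-3456\right) \left(-2021\right)\right) = \left(-384\right) 6984576 = -2682077184$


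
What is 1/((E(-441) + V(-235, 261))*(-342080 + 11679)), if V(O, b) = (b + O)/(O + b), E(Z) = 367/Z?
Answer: -441/24449674 ≈ -1.8037e-5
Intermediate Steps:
V(O, b) = 1 (V(O, b) = (O + b)/(O + b) = 1)
1/((E(-441) + V(-235, 261))*(-342080 + 11679)) = 1/((367/(-441) + 1)*(-342080 + 11679)) = 1/((367*(-1/441) + 1)*(-330401)) = 1/((-367/441 + 1)*(-330401)) = 1/((74/441)*(-330401)) = 1/(-24449674/441) = -441/24449674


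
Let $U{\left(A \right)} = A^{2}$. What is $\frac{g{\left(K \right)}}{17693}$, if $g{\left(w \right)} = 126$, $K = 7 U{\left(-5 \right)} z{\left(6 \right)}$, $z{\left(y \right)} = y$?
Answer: $\frac{126}{17693} \approx 0.0071215$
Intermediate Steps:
$K = 1050$ ($K = 7 \left(-5\right)^{2} \cdot 6 = 7 \cdot 25 \cdot 6 = 175 \cdot 6 = 1050$)
$\frac{g{\left(K \right)}}{17693} = \frac{126}{17693}$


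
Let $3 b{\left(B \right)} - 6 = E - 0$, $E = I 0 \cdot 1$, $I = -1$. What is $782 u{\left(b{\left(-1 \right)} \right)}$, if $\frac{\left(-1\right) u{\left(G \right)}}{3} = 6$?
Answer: $-14076$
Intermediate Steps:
$E = 0$ ($E = \left(-1\right) 0 \cdot 1 = 0 \cdot 1 = 0$)
$b{\left(B \right)} = 2$ ($b{\left(B \right)} = 2 + \frac{0 - 0}{3} = 2 + \frac{0 + 0}{3} = 2 + \frac{1}{3} \cdot 0 = 2 + 0 = 2$)
$u{\left(G \right)} = -18$ ($u{\left(G \right)} = \left(-3\right) 6 = -18$)
$782 u{\left(b{\left(-1 \right)} \right)} = 782 \left(-18\right) = -14076$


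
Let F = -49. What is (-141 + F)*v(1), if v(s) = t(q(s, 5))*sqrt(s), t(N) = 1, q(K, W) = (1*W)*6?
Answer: -190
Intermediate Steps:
q(K, W) = 6*W (q(K, W) = W*6 = 6*W)
v(s) = sqrt(s) (v(s) = 1*sqrt(s) = sqrt(s))
(-141 + F)*v(1) = (-141 - 49)*sqrt(1) = -190*1 = -190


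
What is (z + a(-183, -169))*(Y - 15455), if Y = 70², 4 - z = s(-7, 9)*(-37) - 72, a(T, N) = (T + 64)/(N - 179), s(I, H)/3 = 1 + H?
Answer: -4357600085/348 ≈ -1.2522e+7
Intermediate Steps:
s(I, H) = 3 + 3*H (s(I, H) = 3*(1 + H) = 3 + 3*H)
a(T, N) = (64 + T)/(-179 + N)
z = 1186 (z = 4 - ((3 + 3*9)*(-37) - 72) = 4 - ((3 + 27)*(-37) - 72) = 4 - (30*(-37) - 72) = 4 - (-1110 - 72) = 4 - 1*(-1182) = 4 + 1182 = 1186)
Y = 4900
(z + a(-183, -169))*(Y - 15455) = (1186 + (64 - 183)/(-179 - 169))*(4900 - 15455) = (1186 - 119/(-348))*(-10555) = (1186 - 1/348*(-119))*(-10555) = (1186 + 119/348)*(-10555) = (412847/348)*(-10555) = -4357600085/348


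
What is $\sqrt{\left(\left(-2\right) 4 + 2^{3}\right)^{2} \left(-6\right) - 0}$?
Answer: $0$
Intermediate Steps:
$\sqrt{\left(\left(-2\right) 4 + 2^{3}\right)^{2} \left(-6\right) - 0} = \sqrt{\left(-8 + 8\right)^{2} \left(-6\right) + 0} = \sqrt{0^{2} \left(-6\right) + 0} = \sqrt{0 \left(-6\right) + 0} = \sqrt{0 + 0} = \sqrt{0} = 0$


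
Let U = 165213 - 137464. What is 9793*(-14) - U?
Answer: -164851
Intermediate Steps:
U = 27749
9793*(-14) - U = 9793*(-14) - 1*27749 = -137102 - 27749 = -164851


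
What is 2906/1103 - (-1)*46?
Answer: 53644/1103 ≈ 48.635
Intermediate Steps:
2906/1103 - (-1)*46 = 2906*(1/1103) - 1*(-46) = 2906/1103 + 46 = 53644/1103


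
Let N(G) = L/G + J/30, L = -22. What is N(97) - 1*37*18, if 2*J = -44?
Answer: -970427/1455 ≈ -666.96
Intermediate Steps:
J = -22 (J = (½)*(-44) = -22)
N(G) = -11/15 - 22/G (N(G) = -22/G - 22/30 = -22/G - 22*1/30 = -22/G - 11/15 = -11/15 - 22/G)
N(97) - 1*37*18 = (-11/15 - 22/97) - 1*37*18 = (-11/15 - 22*1/97) - 37*18 = (-11/15 - 22/97) - 1*666 = -1397/1455 - 666 = -970427/1455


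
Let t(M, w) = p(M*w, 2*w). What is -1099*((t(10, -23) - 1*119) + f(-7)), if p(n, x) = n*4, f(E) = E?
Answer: 1149554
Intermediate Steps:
p(n, x) = 4*n
t(M, w) = 4*M*w (t(M, w) = 4*(M*w) = 4*M*w)
-1099*((t(10, -23) - 1*119) + f(-7)) = -1099*((4*10*(-23) - 1*119) - 7) = -1099*((-920 - 119) - 7) = -1099*(-1039 - 7) = -1099*(-1046) = 1149554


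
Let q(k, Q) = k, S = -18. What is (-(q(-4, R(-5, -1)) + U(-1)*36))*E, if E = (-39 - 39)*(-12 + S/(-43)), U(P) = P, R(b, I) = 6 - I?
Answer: 1553760/43 ≈ 36134.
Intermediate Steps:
E = 38844/43 (E = (-39 - 39)*(-12 - 18/(-43)) = -78*(-12 - 18*(-1/43)) = -78*(-12 + 18/43) = -78*(-498/43) = 38844/43 ≈ 903.35)
(-(q(-4, R(-5, -1)) + U(-1)*36))*E = -(-4 - 1*36)*(38844/43) = -(-4 - 36)*(38844/43) = -1*(-40)*(38844/43) = 40*(38844/43) = 1553760/43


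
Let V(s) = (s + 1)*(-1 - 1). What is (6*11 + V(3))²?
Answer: 3364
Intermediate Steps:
V(s) = -2 - 2*s (V(s) = (1 + s)*(-2) = -2 - 2*s)
(6*11 + V(3))² = (6*11 + (-2 - 2*3))² = (66 + (-2 - 6))² = (66 - 8)² = 58² = 3364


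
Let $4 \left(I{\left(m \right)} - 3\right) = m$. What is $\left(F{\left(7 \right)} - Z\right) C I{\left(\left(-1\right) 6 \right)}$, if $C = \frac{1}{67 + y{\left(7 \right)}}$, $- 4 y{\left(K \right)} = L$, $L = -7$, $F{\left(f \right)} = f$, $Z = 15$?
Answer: $- \frac{48}{275} \approx -0.17455$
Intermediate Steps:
$I{\left(m \right)} = 3 + \frac{m}{4}$
$y{\left(K \right)} = \frac{7}{4}$ ($y{\left(K \right)} = \left(- \frac{1}{4}\right) \left(-7\right) = \frac{7}{4}$)
$C = \frac{4}{275}$ ($C = \frac{1}{67 + \frac{7}{4}} = \frac{1}{\frac{275}{4}} = \frac{4}{275} \approx 0.014545$)
$\left(F{\left(7 \right)} - Z\right) C I{\left(\left(-1\right) 6 \right)} = \left(7 - 15\right) \frac{4}{275} \left(3 + \frac{\left(-1\right) 6}{4}\right) = \left(7 - 15\right) \frac{4}{275} \left(3 + \frac{1}{4} \left(-6\right)\right) = \left(-8\right) \frac{4}{275} \left(3 - \frac{3}{2}\right) = \left(- \frac{32}{275}\right) \frac{3}{2} = - \frac{48}{275}$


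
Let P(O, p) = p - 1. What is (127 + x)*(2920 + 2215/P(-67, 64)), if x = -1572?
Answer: -269022875/63 ≈ -4.2702e+6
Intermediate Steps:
P(O, p) = -1 + p
(127 + x)*(2920 + 2215/P(-67, 64)) = (127 - 1572)*(2920 + 2215/(-1 + 64)) = -1445*(2920 + 2215/63) = -1445*186175/63 = -269022875/63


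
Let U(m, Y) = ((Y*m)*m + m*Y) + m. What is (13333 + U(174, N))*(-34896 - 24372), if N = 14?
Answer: -26066481276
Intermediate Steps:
U(m, Y) = m + Y*m + Y*m² (U(m, Y) = (Y*m² + Y*m) + m = (Y*m + Y*m²) + m = m + Y*m + Y*m²)
(13333 + U(174, N))*(-34896 - 24372) = (13333 + 174*(1 + 14 + 14*174))*(-34896 - 24372) = (13333 + 174*(1 + 14 + 2436))*(-59268) = (13333 + 174*2451)*(-59268) = (13333 + 426474)*(-59268) = 439807*(-59268) = -26066481276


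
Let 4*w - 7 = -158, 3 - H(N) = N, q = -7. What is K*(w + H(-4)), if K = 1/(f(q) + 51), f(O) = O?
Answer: -123/176 ≈ -0.69886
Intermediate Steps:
H(N) = 3 - N
K = 1/44 (K = 1/(-7 + 51) = 1/44 ≈ 0.022727)
w = -151/4 (w = 7/4 + (¼)*(-158) = 7/4 - 79/2 = -151/4 ≈ -37.750)
K*(w + H(-4)) = (-151/4 + (3 - 1*(-4)))/44 = (-151/4 + (3 + 4))/44 = (-151/4 + 7)/44 = (1/44)*(-123/4) = -123/176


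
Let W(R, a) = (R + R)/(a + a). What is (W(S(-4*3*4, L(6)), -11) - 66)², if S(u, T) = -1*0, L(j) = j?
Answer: 4356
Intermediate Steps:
S(u, T) = 0
W(R, a) = R/a (W(R, a) = (2*R)/((2*a)) = (2*R)*(1/(2*a)) = R/a)
(W(S(-4*3*4, L(6)), -11) - 66)² = (0/(-11) - 66)² = (0*(-1/11) - 66)² = (0 - 66)² = (-66)² = 4356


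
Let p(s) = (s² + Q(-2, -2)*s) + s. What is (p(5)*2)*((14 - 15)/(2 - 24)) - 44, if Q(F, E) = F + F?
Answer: -474/11 ≈ -43.091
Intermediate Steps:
Q(F, E) = 2*F
p(s) = s² - 3*s (p(s) = (s² + (2*(-2))*s) + s = (s² - 4*s) + s = s² - 3*s)
(p(5)*2)*((14 - 15)/(2 - 24)) - 44 = ((5*(-3 + 5))*2)*((14 - 15)/(2 - 24)) - 44 = ((5*2)*2)*(-1/(-22)) - 44 = (10*2)*(-1*(-1/22)) - 44 = 20*(1/22) - 44 = 10/11 - 44 = -474/11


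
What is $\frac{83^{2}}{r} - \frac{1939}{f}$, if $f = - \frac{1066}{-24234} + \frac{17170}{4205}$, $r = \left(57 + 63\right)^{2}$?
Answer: $- \frac{284242451099641}{605635646400} \approx -469.33$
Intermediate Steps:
$r = 14400$ ($r = 120^{2} = 14400$)
$f = \frac{42058031}{10190397}$ ($f = \left(-1066\right) \left(- \frac{1}{24234}\right) + 17170 \cdot \frac{1}{4205} = \frac{533}{12117} + \frac{3434}{841} = \frac{42058031}{10190397} \approx 4.1272$)
$\frac{83^{2}}{r} - \frac{1939}{f} = \frac{83^{2}}{14400} - \frac{1939}{\frac{42058031}{10190397}} = 6889 \cdot \frac{1}{14400} - \frac{19759179783}{42058031} = \frac{6889}{14400} - \frac{19759179783}{42058031} = - \frac{284242451099641}{605635646400}$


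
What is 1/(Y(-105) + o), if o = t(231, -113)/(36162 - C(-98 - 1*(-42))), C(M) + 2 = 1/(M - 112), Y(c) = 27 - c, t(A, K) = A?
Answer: 552323/72910164 ≈ 0.0075754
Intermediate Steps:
C(M) = -2 + 1/(-112 + M) (C(M) = -2 + 1/(M - 112) = -2 + 1/(-112 + M))
o = 3528/552323 (o = 231/(36162 - (225 - 2*(-98 - 1*(-42)))/(-112 + (-98 - 1*(-42)))) = 231/(36162 - (225 - 2*(-98 + 42))/(-112 + (-98 + 42))) = 231/(36162 - (225 - 2*(-56))/(-112 - 56)) = 231/(36162 - (225 + 112)/(-168)) = 231/(36162 - (-1)*337/168) = 231/(36162 - 1*(-337/168)) = 231/(36162 + 337/168) = 231/(6075553/168) = 231*(168/6075553) = 3528/552323 ≈ 0.0063876)
1/(Y(-105) + o) = 1/((27 - 1*(-105)) + 3528/552323) = 1/((27 + 105) + 3528/552323) = 1/(132 + 3528/552323) = 1/(72910164/552323) = 552323/72910164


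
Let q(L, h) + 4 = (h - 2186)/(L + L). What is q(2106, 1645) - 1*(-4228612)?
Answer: 17810896355/4212 ≈ 4.2286e+6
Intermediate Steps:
q(L, h) = -4 + (-2186 + h)/(2*L) (q(L, h) = -4 + (h - 2186)/(L + L) = -4 + (-2186 + h)/((2*L)) = -4 + (-2186 + h)*(1/(2*L)) = -4 + (-2186 + h)/(2*L))
q(2106, 1645) - 1*(-4228612) = (1/2)*(-2186 + 1645 - 8*2106)/2106 - 1*(-4228612) = (1/2)*(1/2106)*(-2186 + 1645 - 16848) + 4228612 = (1/2)*(1/2106)*(-17389) + 4228612 = -17389/4212 + 4228612 = 17810896355/4212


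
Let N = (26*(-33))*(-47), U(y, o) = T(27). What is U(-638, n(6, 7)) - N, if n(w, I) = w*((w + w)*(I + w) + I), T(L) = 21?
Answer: -40305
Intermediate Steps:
n(w, I) = w*(I + 2*w*(I + w)) (n(w, I) = w*((2*w)*(I + w) + I) = w*(2*w*(I + w) + I) = w*(I + 2*w*(I + w)))
U(y, o) = 21
N = 40326 (N = -858*(-47) = 40326)
U(-638, n(6, 7)) - N = 21 - 1*40326 = 21 - 40326 = -40305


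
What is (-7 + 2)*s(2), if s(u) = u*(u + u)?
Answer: -40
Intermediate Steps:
s(u) = 2*u**2 (s(u) = u*(2*u) = 2*u**2)
(-7 + 2)*s(2) = (-7 + 2)*(2*2**2) = -10*4 = -5*8 = -40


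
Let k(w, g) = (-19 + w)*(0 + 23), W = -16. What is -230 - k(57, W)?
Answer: -1104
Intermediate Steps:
k(w, g) = -437 + 23*w (k(w, g) = (-19 + w)*23 = -437 + 23*w)
-230 - k(57, W) = -230 - (-437 + 23*57) = -230 - (-437 + 1311) = -230 - 1*874 = -230 - 874 = -1104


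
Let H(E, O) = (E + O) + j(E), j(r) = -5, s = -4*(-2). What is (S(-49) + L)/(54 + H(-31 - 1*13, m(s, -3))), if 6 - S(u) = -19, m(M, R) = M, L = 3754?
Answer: 3779/13 ≈ 290.69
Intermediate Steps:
s = 8
S(u) = 25 (S(u) = 6 - 1*(-19) = 6 + 19 = 25)
H(E, O) = -5 + E + O (H(E, O) = (E + O) - 5 = -5 + E + O)
(S(-49) + L)/(54 + H(-31 - 1*13, m(s, -3))) = (25 + 3754)/(54 + (-5 + (-31 - 1*13) + 8)) = 3779/(54 + (-5 + (-31 - 13) + 8)) = 3779/(54 + (-5 - 44 + 8)) = 3779/(54 - 41) = 3779/13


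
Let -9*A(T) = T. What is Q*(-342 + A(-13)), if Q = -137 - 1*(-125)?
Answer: 12260/3 ≈ 4086.7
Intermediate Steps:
A(T) = -T/9
Q = -12 (Q = -137 + 125 = -12)
Q*(-342 + A(-13)) = -12*(-342 - ⅑*(-13)) = -12*(-342 + 13/9) = -12*(-3065/9) = 12260/3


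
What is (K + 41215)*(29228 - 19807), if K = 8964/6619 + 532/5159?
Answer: 1894207421045097/4878203 ≈ 3.8830e+8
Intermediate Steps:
K = 7109512/4878203 (K = 8964*(1/6619) + 532*(1/5159) = 8964/6619 + 76/737 = 7109512/4878203 ≈ 1.4574)
(K + 41215)*(29228 - 19807) = (7109512/4878203 + 41215)*(29228 - 19807) = (201062246157/4878203)*9421 = 1894207421045097/4878203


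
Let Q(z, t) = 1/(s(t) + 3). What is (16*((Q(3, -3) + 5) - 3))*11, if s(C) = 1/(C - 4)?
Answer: 2068/5 ≈ 413.60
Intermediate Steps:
s(C) = 1/(-4 + C)
Q(z, t) = 1/(3 + 1/(-4 + t)) (Q(z, t) = 1/(1/(-4 + t) + 3) = 1/(3 + 1/(-4 + t)))
(16*((Q(3, -3) + 5) - 3))*11 = (16*(((-4 - 3)/(-11 + 3*(-3)) + 5) - 3))*11 = (16*((-7/(-11 - 9) + 5) - 3))*11 = (16*((-7/(-20) + 5) - 3))*11 = (16*((-1/20*(-7) + 5) - 3))*11 = (16*((7/20 + 5) - 3))*11 = (16*(107/20 - 3))*11 = (16*(47/20))*11 = (188/5)*11 = 2068/5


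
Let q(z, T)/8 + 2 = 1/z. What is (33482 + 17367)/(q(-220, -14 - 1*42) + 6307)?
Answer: 2796695/346003 ≈ 8.0829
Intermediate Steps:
q(z, T) = -16 + 8/z
(33482 + 17367)/(q(-220, -14 - 1*42) + 6307) = (33482 + 17367)/((-16 + 8/(-220)) + 6307) = 50849/((-16 + 8*(-1/220)) + 6307) = 50849/((-16 - 2/55) + 6307) = 50849/(-882/55 + 6307) = 50849/(346003/55) = 50849*(55/346003) = 2796695/346003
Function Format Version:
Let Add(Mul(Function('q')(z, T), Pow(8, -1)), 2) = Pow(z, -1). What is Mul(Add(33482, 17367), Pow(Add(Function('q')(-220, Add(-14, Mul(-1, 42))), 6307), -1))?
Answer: Rational(2796695, 346003) ≈ 8.0829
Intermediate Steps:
Function('q')(z, T) = Add(-16, Mul(8, Pow(z, -1)))
Mul(Add(33482, 17367), Pow(Add(Function('q')(-220, Add(-14, Mul(-1, 42))), 6307), -1)) = Mul(Add(33482, 17367), Pow(Add(Add(-16, Mul(8, Pow(-220, -1))), 6307), -1)) = Mul(50849, Pow(Add(Add(-16, Mul(8, Rational(-1, 220))), 6307), -1)) = Mul(50849, Pow(Add(Add(-16, Rational(-2, 55)), 6307), -1)) = Mul(50849, Pow(Add(Rational(-882, 55), 6307), -1)) = Mul(50849, Pow(Rational(346003, 55), -1)) = Mul(50849, Rational(55, 346003)) = Rational(2796695, 346003)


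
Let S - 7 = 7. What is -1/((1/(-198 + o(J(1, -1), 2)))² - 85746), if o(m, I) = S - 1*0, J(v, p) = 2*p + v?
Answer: 33856/2903016575 ≈ 1.1662e-5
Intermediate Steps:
S = 14 (S = 7 + 7 = 14)
J(v, p) = v + 2*p
o(m, I) = 14 (o(m, I) = 14 - 1*0 = 14 + 0 = 14)
-1/((1/(-198 + o(J(1, -1), 2)))² - 85746) = -1/((1/(-198 + 14))² - 85746) = -1/((1/(-184))² - 85746) = -1/((-1/184)² - 85746) = -1/(1/33856 - 85746) = -1/(-2903016575/33856) = -1*(-33856/2903016575) = 33856/2903016575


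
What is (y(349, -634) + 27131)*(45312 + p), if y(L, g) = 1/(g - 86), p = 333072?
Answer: 153989036677/15 ≈ 1.0266e+10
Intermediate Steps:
y(L, g) = 1/(-86 + g)
(y(349, -634) + 27131)*(45312 + p) = (1/(-86 - 634) + 27131)*(45312 + 333072) = (1/(-720) + 27131)*378384 = (-1/720 + 27131)*378384 = (19534319/720)*378384 = 153989036677/15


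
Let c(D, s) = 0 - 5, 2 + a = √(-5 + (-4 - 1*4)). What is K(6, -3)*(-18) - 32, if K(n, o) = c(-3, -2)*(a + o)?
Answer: -482 + 90*I*√13 ≈ -482.0 + 324.5*I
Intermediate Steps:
a = -2 + I*√13 (a = -2 + √(-5 + (-4 - 1*4)) = -2 + √(-5 + (-4 - 4)) = -2 + √(-5 - 8) = -2 + √(-13) = -2 + I*√13 ≈ -2.0 + 3.6056*I)
c(D, s) = -5
K(n, o) = 10 - 5*o - 5*I*√13 (K(n, o) = -5*((-2 + I*√13) + o) = -5*(-2 + o + I*√13) = 10 - 5*o - 5*I*√13)
K(6, -3)*(-18) - 32 = (10 - 5*(-3) - 5*I*√13)*(-18) - 32 = (10 + 15 - 5*I*√13)*(-18) - 32 = (25 - 5*I*√13)*(-18) - 32 = (-450 + 90*I*√13) - 32 = -482 + 90*I*√13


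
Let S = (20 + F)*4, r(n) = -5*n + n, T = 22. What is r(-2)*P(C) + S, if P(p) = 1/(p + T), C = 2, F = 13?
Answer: 397/3 ≈ 132.33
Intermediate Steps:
r(n) = -4*n
S = 132 (S = (20 + 13)*4 = 33*4 = 132)
P(p) = 1/(22 + p) (P(p) = 1/(p + 22) = 1/(22 + p))
r(-2)*P(C) + S = (-4*(-2))/(22 + 2) + 132 = 8/24 + 132 = 8*(1/24) + 132 = 1/3 + 132 = 397/3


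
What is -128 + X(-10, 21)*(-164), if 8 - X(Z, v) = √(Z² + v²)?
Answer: -1440 + 164*√541 ≈ 2374.5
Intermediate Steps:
X(Z, v) = 8 - √(Z² + v²)
-128 + X(-10, 21)*(-164) = -128 + (8 - √((-10)² + 21²))*(-164) = -128 + (8 - √(100 + 441))*(-164) = -128 + (8 - √541)*(-164) = -128 + (-1312 + 164*√541) = -1440 + 164*√541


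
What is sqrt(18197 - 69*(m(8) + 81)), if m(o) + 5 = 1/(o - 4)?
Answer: sqrt(51743)/2 ≈ 113.74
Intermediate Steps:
m(o) = -5 + 1/(-4 + o) (m(o) = -5 + 1/(o - 4) = -5 + 1/(-4 + o))
sqrt(18197 - 69*(m(8) + 81)) = sqrt(18197 - 69*((21 - 5*8)/(-4 + 8) + 81)) = sqrt(18197 - 69*((21 - 40)/4 + 81)) = sqrt(18197 - 69*((1/4)*(-19) + 81)) = sqrt(18197 - 69*(-19/4 + 81)) = sqrt(18197 - 69*305/4) = sqrt(18197 - 21045/4) = sqrt(51743/4) = sqrt(51743)/2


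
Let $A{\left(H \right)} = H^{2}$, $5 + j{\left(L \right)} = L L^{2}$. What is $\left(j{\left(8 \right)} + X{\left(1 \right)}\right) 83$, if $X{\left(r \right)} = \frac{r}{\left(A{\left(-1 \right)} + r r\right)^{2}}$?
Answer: $\frac{168407}{4} \approx 42102.0$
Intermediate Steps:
$j{\left(L \right)} = -5 + L^{3}$ ($j{\left(L \right)} = -5 + L L^{2} = -5 + L^{3}$)
$X{\left(r \right)} = \frac{r}{\left(1 + r^{2}\right)^{2}}$ ($X{\left(r \right)} = \frac{r}{\left(\left(-1\right)^{2} + r r\right)^{2}} = \frac{r}{\left(1 + r^{2}\right)^{2}}$)
$\left(j{\left(8 \right)} + X{\left(1 \right)}\right) 83 = \left(\left(-5 + 8^{3}\right) + 1 \frac{1}{\left(1 + 1^{2}\right)^{2}}\right) 83 = \left(\left(-5 + 512\right) + 1 \frac{1}{\left(1 + 1\right)^{2}}\right) 83 = \left(507 + 1 \cdot \frac{1}{4}\right) 83 = \left(507 + \frac{1}{4}\right) 83 = \frac{2029}{4} \cdot 83 = \frac{168407}{4}$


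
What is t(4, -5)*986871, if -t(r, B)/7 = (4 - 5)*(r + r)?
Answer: 55264776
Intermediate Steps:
t(r, B) = 14*r (t(r, B) = -7*(4 - 5)*(r + r) = -(-7)*2*r = -(-14)*r = 14*r)
t(4, -5)*986871 = (14*4)*986871 = 56*986871 = 55264776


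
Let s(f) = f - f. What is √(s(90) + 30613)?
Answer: 11*√253 ≈ 174.97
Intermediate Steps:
s(f) = 0
√(s(90) + 30613) = √(0 + 30613) = √30613 = 11*√253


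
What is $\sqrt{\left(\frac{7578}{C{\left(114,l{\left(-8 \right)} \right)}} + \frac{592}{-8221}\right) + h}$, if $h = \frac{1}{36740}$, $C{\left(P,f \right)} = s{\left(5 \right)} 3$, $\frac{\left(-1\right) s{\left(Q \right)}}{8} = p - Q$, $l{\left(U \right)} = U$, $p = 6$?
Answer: $\frac{i \sqrt{7202942796689579390}}{151019770} \approx 17.771 i$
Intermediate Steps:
$s{\left(Q \right)} = -48 + 8 Q$ ($s{\left(Q \right)} = - 8 \left(6 - Q\right) = -48 + 8 Q$)
$C{\left(P,f \right)} = -24$ ($C{\left(P,f \right)} = \left(-48 + 8 \cdot 5\right) 3 = \left(-48 + 40\right) 3 = \left(-8\right) 3 = -24$)
$h = \frac{1}{36740} \approx 2.7218 \cdot 10^{-5}$
$\sqrt{\left(\frac{7578}{C{\left(114,l{\left(-8 \right)} \right)}} + \frac{592}{-8221}\right) + h} = \sqrt{\left(\frac{7578}{-24} + \frac{592}{-8221}\right) + \frac{1}{36740}} = \sqrt{\left(7578 \left(- \frac{1}{24}\right) + 592 \left(- \frac{1}{8221}\right)\right) + \frac{1}{36740}} = \sqrt{\left(- \frac{1263}{4} - \frac{592}{8221}\right) + \frac{1}{36740}} = \sqrt{- \frac{10385491}{32884} + \frac{1}{36740}} = \sqrt{- \frac{47695363307}{151019770}} = \frac{i \sqrt{7202942796689579390}}{151019770}$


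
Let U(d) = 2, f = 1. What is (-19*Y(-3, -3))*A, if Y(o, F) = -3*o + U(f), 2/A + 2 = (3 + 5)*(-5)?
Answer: 209/21 ≈ 9.9524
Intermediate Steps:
A = -1/21 (A = 2/(-2 + (3 + 5)*(-5)) = 2/(-2 + 8*(-5)) = 2/(-2 - 40) = 2/(-42) = 2*(-1/42) = -1/21 ≈ -0.047619)
Y(o, F) = 2 - 3*o (Y(o, F) = -3*o + 2 = 2 - 3*o)
(-19*Y(-3, -3))*A = -19*(2 - 3*(-3))*(-1/21) = -19*(2 + 9)*(-1/21) = -19*11*(-1/21) = -209*(-1/21) = 209/21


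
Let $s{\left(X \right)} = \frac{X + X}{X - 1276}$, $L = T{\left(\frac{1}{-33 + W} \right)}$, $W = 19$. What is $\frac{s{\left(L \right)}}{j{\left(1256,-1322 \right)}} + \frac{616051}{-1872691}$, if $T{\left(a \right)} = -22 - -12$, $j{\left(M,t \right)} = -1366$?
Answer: $- \frac{270559865074}{822427833779} \approx -0.32898$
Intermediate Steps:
$T{\left(a \right)} = -10$ ($T{\left(a \right)} = -22 + 12 = -10$)
$L = -10$
$s{\left(X \right)} = \frac{2 X}{-1276 + X}$
$\frac{s{\left(L \right)}}{j{\left(1256,-1322 \right)}} + \frac{616051}{-1872691} = \frac{2 \left(-10\right) \frac{1}{-1276 - 10}}{-1366} + \frac{616051}{-1872691} = 2 \left(-10\right) \frac{1}{-1286} \left(- \frac{1}{1366}\right) + 616051 \left(- \frac{1}{1872691}\right) = 2 \left(-10\right) \left(- \frac{1}{1286}\right) \left(- \frac{1}{1366}\right) - \frac{616051}{1872691} = \frac{10}{643} \left(- \frac{1}{1366}\right) - \frac{616051}{1872691} = - \frac{5}{439169} - \frac{616051}{1872691} = - \frac{270559865074}{822427833779}$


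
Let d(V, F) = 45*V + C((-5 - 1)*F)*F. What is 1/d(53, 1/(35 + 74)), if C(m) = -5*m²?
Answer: 1295029/3088643985 ≈ 0.00041929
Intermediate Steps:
d(V, F) = -180*F³ + 45*V (d(V, F) = 45*V + (-5*F²*(-5 - 1)²)*F = 45*V + (-5*36*F²)*F = 45*V + (-180*F²)*F = 45*V - 180*F³ = -180*F³ + 45*V)
1/d(53, 1/(35 + 74)) = 1/(-180/(35 + 74)³ + 45*53) = 1/(-180*(1/109)³ + 2385) = 1/(-180*1/1295029 + 2385) = 1/(-180/1295029 + 2385) = 1/(3088643985/1295029) = 1295029/3088643985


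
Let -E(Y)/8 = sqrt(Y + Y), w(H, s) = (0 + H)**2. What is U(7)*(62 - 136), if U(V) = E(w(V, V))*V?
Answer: 29008*sqrt(2) ≈ 41024.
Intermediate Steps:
w(H, s) = H**2
E(Y) = -8*sqrt(2)*sqrt(Y) (E(Y) = -8*sqrt(Y + Y) = -8*sqrt(2)*sqrt(Y))
U(V) = -8*V*sqrt(2)*sqrt(V**2) (U(V) = (-8*sqrt(2)*sqrt(V**2))*V = -8*V*sqrt(2)*sqrt(V**2))
U(7)*(62 - 136) = (-8*7*sqrt(2)*sqrt(7**2))*(62 - 136) = -8*7*sqrt(2)*sqrt(49)*(-74) = -8*7*sqrt(2)*7*(-74) = -392*sqrt(2)*(-74) = 29008*sqrt(2)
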